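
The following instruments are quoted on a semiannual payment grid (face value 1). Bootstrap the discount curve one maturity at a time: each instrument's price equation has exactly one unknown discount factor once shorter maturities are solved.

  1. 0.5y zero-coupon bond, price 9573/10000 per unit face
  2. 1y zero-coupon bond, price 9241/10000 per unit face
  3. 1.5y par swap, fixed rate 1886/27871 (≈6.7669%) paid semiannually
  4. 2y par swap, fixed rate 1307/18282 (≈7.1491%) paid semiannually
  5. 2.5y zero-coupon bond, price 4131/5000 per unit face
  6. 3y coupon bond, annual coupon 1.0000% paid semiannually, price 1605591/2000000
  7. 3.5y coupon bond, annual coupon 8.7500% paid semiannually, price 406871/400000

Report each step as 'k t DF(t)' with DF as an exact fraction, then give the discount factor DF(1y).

1 1/2 9573/10000
2 1 9241/10000
3 3/2 9057/10000
4 2 8693/10000
5 5/2 4131/5000
6 3 1553/2000
7 7/2 7541/10000
DF(1y) = 9241/10000 ≈ 0.924100

step 1 [0.5y] zero: DF = P = 9573/10000 ≈ 0.957300
step 2 [1y] zero: DF = P = 9241/10000 ≈ 0.924100
step 3 [1.5y] swap r/2=943/27871: DF=(1 − 943/27871·(0.957300+0.924100))/(1+943/27871) = 9057/10000 ≈ 0.905700
step 4 [2y] swap r/2=1307/36564: DF=(1 − 1307/36564·(0.957300+0.924100+0.905700))/(1+1307/36564) = 8693/10000 ≈ 0.869300
step 5 [2.5y] zero: DF = P = 4131/5000 ≈ 0.826200
step 6 [3y] bond c/2=1/200: DF=(1605591/2000000 − 1/200·(0.957300+0.924100+0.905700+0.869300+0.826200))/(1+1/200) = 1553/2000 ≈ 0.776500
step 7 [3.5y] bond c/2=7/160: DF=(406871/400000 − 7/160·(0.957300+0.924100+0.905700+0.869300+0.826200+0.776500))/(1+7/160) = 7541/10000 ≈ 0.754100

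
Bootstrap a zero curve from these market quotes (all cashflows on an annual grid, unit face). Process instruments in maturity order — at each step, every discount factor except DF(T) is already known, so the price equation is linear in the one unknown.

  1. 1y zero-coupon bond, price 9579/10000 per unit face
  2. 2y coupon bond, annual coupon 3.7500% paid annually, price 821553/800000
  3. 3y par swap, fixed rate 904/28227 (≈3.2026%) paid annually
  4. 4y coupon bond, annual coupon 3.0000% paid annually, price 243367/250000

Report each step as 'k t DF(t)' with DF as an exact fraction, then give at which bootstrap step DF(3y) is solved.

step 1 [1y] zero: DF = P = 9579/10000 ≈ 0.957900
step 2 [2y] bond c/1=3/80: DF=(821553/800000 − 3/80·(0.957900))/(1+3/80) = 597/625 ≈ 0.955200
step 3 [3y] swap r/1=904/28227: DF=(1 − 904/28227·(0.957900+0.955200))/(1+904/28227) = 1137/1250 ≈ 0.909600
step 4 [4y] bond c/1=3/100: DF=(243367/250000 − 3/100·(0.957900+0.955200+0.909600))/(1+3/100) = 8629/10000 ≈ 0.862900

1 1 9579/10000
2 2 597/625
3 3 1137/1250
4 4 8629/10000
DF(3y) is solved at step 3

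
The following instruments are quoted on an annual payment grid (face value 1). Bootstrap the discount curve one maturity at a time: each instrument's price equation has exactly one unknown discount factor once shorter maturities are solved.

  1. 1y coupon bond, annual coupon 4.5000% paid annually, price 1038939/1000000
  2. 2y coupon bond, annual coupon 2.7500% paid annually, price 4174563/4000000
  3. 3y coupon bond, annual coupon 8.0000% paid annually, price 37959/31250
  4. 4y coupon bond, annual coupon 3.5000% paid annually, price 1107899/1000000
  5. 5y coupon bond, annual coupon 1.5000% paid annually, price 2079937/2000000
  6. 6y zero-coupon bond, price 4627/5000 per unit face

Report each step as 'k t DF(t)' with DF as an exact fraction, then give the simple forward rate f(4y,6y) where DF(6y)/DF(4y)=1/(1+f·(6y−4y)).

1 1 4971/5000
2 2 9891/10000
3 3 4889/5000
4 4 9703/10000
5 5 1933/2000
6 6 4627/5000
f(4y,6y) = ((9703/10000)/(4627/5000) − 1)/(2) = 449/18508 ≈ 2.4260%

step 1 [1y] bond c/1=9/200: DF=(1038939/1000000 − 9/200·(0))/(1+9/200) = 4971/5000 ≈ 0.994200
step 2 [2y] bond c/1=11/400: DF=(4174563/4000000 − 11/400·(0.994200))/(1+11/400) = 9891/10000 ≈ 0.989100
step 3 [3y] bond c/1=2/25: DF=(37959/31250 − 2/25·(0.994200+0.989100))/(1+2/25) = 4889/5000 ≈ 0.977800
step 4 [4y] bond c/1=7/200: DF=(1107899/1000000 − 7/200·(0.994200+0.989100+0.977800))/(1+7/200) = 9703/10000 ≈ 0.970300
step 5 [5y] bond c/1=3/200: DF=(2079937/2000000 − 3/200·(0.994200+0.989100+0.977800+0.970300))/(1+3/200) = 1933/2000 ≈ 0.966500
step 6 [6y] zero: DF = P = 4627/5000 ≈ 0.925400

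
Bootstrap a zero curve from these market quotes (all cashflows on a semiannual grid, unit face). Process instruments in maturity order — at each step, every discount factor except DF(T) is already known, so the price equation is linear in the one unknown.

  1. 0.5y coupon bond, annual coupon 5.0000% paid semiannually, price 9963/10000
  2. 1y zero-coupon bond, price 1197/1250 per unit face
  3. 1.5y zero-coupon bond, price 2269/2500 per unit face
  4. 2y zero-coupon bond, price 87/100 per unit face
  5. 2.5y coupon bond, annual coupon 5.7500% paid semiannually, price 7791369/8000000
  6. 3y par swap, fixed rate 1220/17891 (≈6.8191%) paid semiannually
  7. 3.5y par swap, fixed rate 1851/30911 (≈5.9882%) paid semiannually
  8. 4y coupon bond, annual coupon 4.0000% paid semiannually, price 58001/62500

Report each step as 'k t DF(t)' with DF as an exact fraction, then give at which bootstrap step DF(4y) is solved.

1 1/2 243/250
2 1 1197/1250
3 3/2 2269/2500
4 2 87/100
5 5/2 8431/10000
6 3 817/1000
7 7/2 8149/10000
8 4 3943/5000
DF(4y) is solved at step 8

step 1 [0.5y] bond c/2=1/40: DF=(9963/10000 − 1/40·(0))/(1+1/40) = 243/250 ≈ 0.972000
step 2 [1y] zero: DF = P = 1197/1250 ≈ 0.957600
step 3 [1.5y] zero: DF = P = 2269/2500 ≈ 0.907600
step 4 [2y] zero: DF = P = 87/100 ≈ 0.870000
step 5 [2.5y] bond c/2=23/800: DF=(7791369/8000000 − 23/800·(0.972000+0.957600+0.907600+0.870000))/(1+23/800) = 8431/10000 ≈ 0.843100
step 6 [3y] swap r/2=610/17891: DF=(1 − 610/17891·(0.972000+0.957600+0.907600+0.870000+0.843100))/(1+610/17891) = 817/1000 ≈ 0.817000
step 7 [3.5y] swap r/2=1851/61822: DF=(1 − 1851/61822·(0.972000+0.957600+0.907600+0.870000+0.843100+0.817000))/(1+1851/61822) = 8149/10000 ≈ 0.814900
step 8 [4y] bond c/2=1/50: DF=(58001/62500 − 1/50·(0.972000+0.957600+0.907600+0.870000+0.843100+0.817000+0.814900))/(1+1/50) = 3943/5000 ≈ 0.788600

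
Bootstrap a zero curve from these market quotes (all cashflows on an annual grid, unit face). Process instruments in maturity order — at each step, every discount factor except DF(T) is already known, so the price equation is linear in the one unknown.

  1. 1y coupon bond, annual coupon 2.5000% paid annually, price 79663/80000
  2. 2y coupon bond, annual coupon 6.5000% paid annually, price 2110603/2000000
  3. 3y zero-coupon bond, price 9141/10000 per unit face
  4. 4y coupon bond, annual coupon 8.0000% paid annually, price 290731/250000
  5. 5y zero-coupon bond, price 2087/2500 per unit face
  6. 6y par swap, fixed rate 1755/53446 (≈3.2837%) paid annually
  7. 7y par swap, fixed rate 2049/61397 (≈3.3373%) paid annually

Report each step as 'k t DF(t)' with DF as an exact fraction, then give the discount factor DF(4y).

step 1 [1y] bond c/1=1/40: DF=(79663/80000 − 1/40·(0))/(1+1/40) = 1943/2000 ≈ 0.971500
step 2 [2y] bond c/1=13/200: DF=(2110603/2000000 − 13/200·(0.971500))/(1+13/200) = 2329/2500 ≈ 0.931600
step 3 [3y] zero: DF = P = 9141/10000 ≈ 0.914100
step 4 [4y] bond c/1=2/25: DF=(290731/250000 − 2/25·(0.971500+0.931600+0.914100))/(1+2/25) = 8681/10000 ≈ 0.868100
step 5 [5y] zero: DF = P = 2087/2500 ≈ 0.834800
step 6 [6y] swap r/1=1755/53446: DF=(1 − 1755/53446·(0.971500+0.931600+0.914100+0.868100+0.834800))/(1+1755/53446) = 1649/2000 ≈ 0.824500
step 7 [7y] swap r/1=2049/61397: DF=(1 − 2049/61397·(0.971500+0.931600+0.914100+0.868100+0.834800+0.824500))/(1+2049/61397) = 7951/10000 ≈ 0.795100

1 1 1943/2000
2 2 2329/2500
3 3 9141/10000
4 4 8681/10000
5 5 2087/2500
6 6 1649/2000
7 7 7951/10000
DF(4y) = 8681/10000 ≈ 0.868100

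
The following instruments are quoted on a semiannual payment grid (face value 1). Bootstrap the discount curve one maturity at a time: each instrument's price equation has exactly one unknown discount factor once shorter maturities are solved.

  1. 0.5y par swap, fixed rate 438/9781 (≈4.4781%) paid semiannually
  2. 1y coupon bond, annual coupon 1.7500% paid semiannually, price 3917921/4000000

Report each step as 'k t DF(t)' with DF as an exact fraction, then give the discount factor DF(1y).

1 1/2 9781/10000
2 1 77/80
DF(1y) = 77/80 ≈ 0.962500

step 1 [0.5y] swap r/2=219/9781: DF=(1 − 219/9781·(0))/(1+219/9781) = 9781/10000 ≈ 0.978100
step 2 [1y] bond c/2=7/800: DF=(3917921/4000000 − 7/800·(0.978100))/(1+7/800) = 77/80 ≈ 0.962500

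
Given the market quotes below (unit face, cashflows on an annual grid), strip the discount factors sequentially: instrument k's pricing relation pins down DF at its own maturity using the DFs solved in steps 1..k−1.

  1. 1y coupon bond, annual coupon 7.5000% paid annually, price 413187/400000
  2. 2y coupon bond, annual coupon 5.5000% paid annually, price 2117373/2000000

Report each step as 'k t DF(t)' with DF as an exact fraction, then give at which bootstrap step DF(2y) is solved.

1 1 9609/10000
2 2 4767/5000
DF(2y) is solved at step 2

step 1 [1y] bond c/1=3/40: DF=(413187/400000 − 3/40·(0))/(1+3/40) = 9609/10000 ≈ 0.960900
step 2 [2y] bond c/1=11/200: DF=(2117373/2000000 − 11/200·(0.960900))/(1+11/200) = 4767/5000 ≈ 0.953400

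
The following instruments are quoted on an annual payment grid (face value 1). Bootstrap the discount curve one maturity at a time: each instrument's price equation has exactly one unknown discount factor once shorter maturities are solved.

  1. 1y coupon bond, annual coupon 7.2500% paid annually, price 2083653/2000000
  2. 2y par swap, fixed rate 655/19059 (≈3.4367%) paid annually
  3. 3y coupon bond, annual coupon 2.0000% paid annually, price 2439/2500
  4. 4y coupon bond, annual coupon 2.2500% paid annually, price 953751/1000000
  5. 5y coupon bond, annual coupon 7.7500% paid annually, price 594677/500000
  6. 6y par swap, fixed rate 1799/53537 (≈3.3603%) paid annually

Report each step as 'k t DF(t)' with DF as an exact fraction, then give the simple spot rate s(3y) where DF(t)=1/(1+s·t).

1 1 4857/5000
2 2 1869/2000
3 3 9191/10000
4 4 4353/5000
5 5 419/500
6 6 8201/10000
s(3y) = (1/(9191/10000) − 1)/(3) = 809/27573 ≈ 2.9340%

step 1 [1y] bond c/1=29/400: DF=(2083653/2000000 − 29/400·(0))/(1+29/400) = 4857/5000 ≈ 0.971400
step 2 [2y] swap r/1=655/19059: DF=(1 − 655/19059·(0.971400))/(1+655/19059) = 1869/2000 ≈ 0.934500
step 3 [3y] bond c/1=1/50: DF=(2439/2500 − 1/50·(0.971400+0.934500))/(1+1/50) = 9191/10000 ≈ 0.919100
step 4 [4y] bond c/1=9/400: DF=(953751/1000000 − 9/400·(0.971400+0.934500+0.919100))/(1+9/400) = 4353/5000 ≈ 0.870600
step 5 [5y] bond c/1=31/400: DF=(594677/500000 − 31/400·(0.971400+0.934500+0.919100+0.870600))/(1+31/400) = 419/500 ≈ 0.838000
step 6 [6y] swap r/1=1799/53537: DF=(1 − 1799/53537·(0.971400+0.934500+0.919100+0.870600+0.838000))/(1+1799/53537) = 8201/10000 ≈ 0.820100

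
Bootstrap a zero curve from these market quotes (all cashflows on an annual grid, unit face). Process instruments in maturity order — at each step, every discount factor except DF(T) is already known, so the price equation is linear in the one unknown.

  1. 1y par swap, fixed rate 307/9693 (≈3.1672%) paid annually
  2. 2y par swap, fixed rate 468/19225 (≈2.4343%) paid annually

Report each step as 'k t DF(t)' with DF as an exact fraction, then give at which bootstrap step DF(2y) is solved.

step 1 [1y] swap r/1=307/9693: DF=(1 − 307/9693·(0))/(1+307/9693) = 9693/10000 ≈ 0.969300
step 2 [2y] swap r/1=468/19225: DF=(1 − 468/19225·(0.969300))/(1+468/19225) = 2383/2500 ≈ 0.953200

1 1 9693/10000
2 2 2383/2500
DF(2y) is solved at step 2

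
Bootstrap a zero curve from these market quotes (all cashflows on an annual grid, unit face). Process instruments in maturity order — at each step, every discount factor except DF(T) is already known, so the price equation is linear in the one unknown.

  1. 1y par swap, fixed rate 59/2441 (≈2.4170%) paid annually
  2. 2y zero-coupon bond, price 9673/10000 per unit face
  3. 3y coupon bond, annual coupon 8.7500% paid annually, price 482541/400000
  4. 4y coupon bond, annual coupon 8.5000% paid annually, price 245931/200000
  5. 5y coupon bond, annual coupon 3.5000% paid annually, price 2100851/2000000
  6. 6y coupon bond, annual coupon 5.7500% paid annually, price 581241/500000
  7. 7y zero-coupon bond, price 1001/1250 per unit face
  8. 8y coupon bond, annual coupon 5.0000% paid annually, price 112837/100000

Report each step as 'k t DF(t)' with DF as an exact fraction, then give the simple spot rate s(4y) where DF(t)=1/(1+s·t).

1 1 2441/2500
2 2 9673/10000
3 3 9529/10000
4 4 1133/1250
5 5 8863/10000
6 6 8443/10000
7 7 1001/1250
8 8 773/1000
s(4y) = (1/(1133/1250) − 1)/(4) = 117/4532 ≈ 2.5816%

step 1 [1y] swap r/1=59/2441: DF=(1 − 59/2441·(0))/(1+59/2441) = 2441/2500 ≈ 0.976400
step 2 [2y] zero: DF = P = 9673/10000 ≈ 0.967300
step 3 [3y] bond c/1=7/80: DF=(482541/400000 − 7/80·(0.976400+0.967300))/(1+7/80) = 9529/10000 ≈ 0.952900
step 4 [4y] bond c/1=17/200: DF=(245931/200000 − 17/200·(0.976400+0.967300+0.952900))/(1+17/200) = 1133/1250 ≈ 0.906400
step 5 [5y] bond c/1=7/200: DF=(2100851/2000000 − 7/200·(0.976400+0.967300+0.952900+0.906400))/(1+7/200) = 8863/10000 ≈ 0.886300
step 6 [6y] bond c/1=23/400: DF=(581241/500000 − 23/400·(0.976400+0.967300+0.952900+0.906400+0.886300))/(1+23/400) = 8443/10000 ≈ 0.844300
step 7 [7y] zero: DF = P = 1001/1250 ≈ 0.800800
step 8 [8y] bond c/1=1/20: DF=(112837/100000 − 1/20·(0.976400+0.967300+0.952900+0.906400+0.886300+0.844300+0.800800))/(1+1/20) = 773/1000 ≈ 0.773000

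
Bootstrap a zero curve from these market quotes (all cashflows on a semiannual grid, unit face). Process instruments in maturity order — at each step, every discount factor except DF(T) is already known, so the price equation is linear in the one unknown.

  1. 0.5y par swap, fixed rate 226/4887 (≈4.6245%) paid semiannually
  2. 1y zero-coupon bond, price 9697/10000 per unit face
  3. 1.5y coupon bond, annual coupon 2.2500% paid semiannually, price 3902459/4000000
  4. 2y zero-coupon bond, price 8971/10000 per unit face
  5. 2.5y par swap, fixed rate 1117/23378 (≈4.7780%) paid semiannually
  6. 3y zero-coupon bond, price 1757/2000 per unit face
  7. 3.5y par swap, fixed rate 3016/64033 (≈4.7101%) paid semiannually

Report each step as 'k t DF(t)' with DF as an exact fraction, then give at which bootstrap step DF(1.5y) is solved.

step 1 [0.5y] swap r/2=113/4887: DF=(1 − 113/4887·(0))/(1+113/4887) = 4887/5000 ≈ 0.977400
step 2 [1y] zero: DF = P = 9697/10000 ≈ 0.969700
step 3 [1.5y] bond c/2=9/800: DF=(3902459/4000000 − 9/800·(0.977400+0.969700))/(1+9/800) = 9431/10000 ≈ 0.943100
step 4 [2y] zero: DF = P = 8971/10000 ≈ 0.897100
step 5 [2.5y] swap r/2=1117/46756: DF=(1 − 1117/46756·(0.977400+0.969700+0.943100+0.897100))/(1+1117/46756) = 8883/10000 ≈ 0.888300
step 6 [3y] zero: DF = P = 1757/2000 ≈ 0.878500
step 7 [3.5y] swap r/2=1508/64033: DF=(1 − 1508/64033·(0.977400+0.969700+0.943100+0.897100+0.888300+0.878500))/(1+1508/64033) = 2123/2500 ≈ 0.849200

1 1/2 4887/5000
2 1 9697/10000
3 3/2 9431/10000
4 2 8971/10000
5 5/2 8883/10000
6 3 1757/2000
7 7/2 2123/2500
DF(1.5y) is solved at step 3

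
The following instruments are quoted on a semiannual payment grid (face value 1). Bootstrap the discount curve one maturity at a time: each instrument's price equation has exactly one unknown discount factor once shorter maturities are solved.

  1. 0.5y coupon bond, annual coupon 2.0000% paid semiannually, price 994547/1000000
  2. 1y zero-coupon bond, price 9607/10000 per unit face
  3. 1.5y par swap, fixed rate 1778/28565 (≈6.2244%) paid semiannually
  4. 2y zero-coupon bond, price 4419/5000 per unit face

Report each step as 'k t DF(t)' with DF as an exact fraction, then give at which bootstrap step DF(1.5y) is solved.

step 1 [0.5y] bond c/2=1/100: DF=(994547/1000000 − 1/100·(0))/(1+1/100) = 9847/10000 ≈ 0.984700
step 2 [1y] zero: DF = P = 9607/10000 ≈ 0.960700
step 3 [1.5y] swap r/2=889/28565: DF=(1 − 889/28565·(0.984700+0.960700))/(1+889/28565) = 9111/10000 ≈ 0.911100
step 4 [2y] zero: DF = P = 4419/5000 ≈ 0.883800

1 1/2 9847/10000
2 1 9607/10000
3 3/2 9111/10000
4 2 4419/5000
DF(1.5y) is solved at step 3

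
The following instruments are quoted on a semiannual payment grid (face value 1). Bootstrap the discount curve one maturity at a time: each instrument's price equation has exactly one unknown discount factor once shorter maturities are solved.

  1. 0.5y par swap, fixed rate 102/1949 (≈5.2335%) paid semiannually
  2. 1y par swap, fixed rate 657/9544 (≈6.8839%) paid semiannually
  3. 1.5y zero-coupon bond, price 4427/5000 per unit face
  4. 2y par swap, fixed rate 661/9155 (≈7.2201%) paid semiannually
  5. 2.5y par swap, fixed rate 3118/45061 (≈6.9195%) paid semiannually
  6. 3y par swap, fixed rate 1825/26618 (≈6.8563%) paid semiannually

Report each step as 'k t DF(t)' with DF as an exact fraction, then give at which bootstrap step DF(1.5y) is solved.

step 1 [0.5y] swap r/2=51/1949: DF=(1 − 51/1949·(0))/(1+51/1949) = 1949/2000 ≈ 0.974500
step 2 [1y] swap r/2=657/19088: DF=(1 − 657/19088·(0.974500))/(1+657/19088) = 9343/10000 ≈ 0.934300
step 3 [1.5y] zero: DF = P = 4427/5000 ≈ 0.885400
step 4 [2y] swap r/2=661/18310: DF=(1 − 661/18310·(0.974500+0.934300+0.885400))/(1+661/18310) = 4339/5000 ≈ 0.867800
step 5 [2.5y] swap r/2=1559/45061: DF=(1 − 1559/45061·(0.974500+0.934300+0.885400+0.867800))/(1+1559/45061) = 8441/10000 ≈ 0.844100
step 6 [3y] swap r/2=1825/53236: DF=(1 − 1825/53236·(0.974500+0.934300+0.885400+0.867800+0.844100))/(1+1825/53236) = 327/400 ≈ 0.817500

1 1/2 1949/2000
2 1 9343/10000
3 3/2 4427/5000
4 2 4339/5000
5 5/2 8441/10000
6 3 327/400
DF(1.5y) is solved at step 3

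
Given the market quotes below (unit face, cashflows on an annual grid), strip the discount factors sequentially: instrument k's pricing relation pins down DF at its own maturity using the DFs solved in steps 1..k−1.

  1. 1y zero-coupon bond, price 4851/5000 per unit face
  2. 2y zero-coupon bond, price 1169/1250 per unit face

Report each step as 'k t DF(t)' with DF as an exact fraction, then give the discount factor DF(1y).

step 1 [1y] zero: DF = P = 4851/5000 ≈ 0.970200
step 2 [2y] zero: DF = P = 1169/1250 ≈ 0.935200

1 1 4851/5000
2 2 1169/1250
DF(1y) = 4851/5000 ≈ 0.970200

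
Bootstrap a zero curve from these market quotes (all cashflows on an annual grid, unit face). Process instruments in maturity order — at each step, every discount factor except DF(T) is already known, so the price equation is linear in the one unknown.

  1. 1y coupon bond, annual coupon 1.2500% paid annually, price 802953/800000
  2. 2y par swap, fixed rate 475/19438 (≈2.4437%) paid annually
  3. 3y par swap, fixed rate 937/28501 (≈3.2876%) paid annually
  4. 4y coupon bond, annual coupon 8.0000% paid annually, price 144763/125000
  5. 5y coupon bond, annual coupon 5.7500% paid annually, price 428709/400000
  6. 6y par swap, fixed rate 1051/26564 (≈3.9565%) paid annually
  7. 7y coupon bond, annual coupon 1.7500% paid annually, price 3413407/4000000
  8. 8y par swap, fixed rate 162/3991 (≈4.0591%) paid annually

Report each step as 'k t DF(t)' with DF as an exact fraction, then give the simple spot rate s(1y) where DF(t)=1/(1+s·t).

step 1 [1y] bond c/1=1/80: DF=(802953/800000 − 1/80·(0))/(1+1/80) = 9913/10000 ≈ 0.991300
step 2 [2y] swap r/1=475/19438: DF=(1 − 475/19438·(0.991300))/(1+475/19438) = 381/400 ≈ 0.952500
step 3 [3y] swap r/1=937/28501: DF=(1 − 937/28501·(0.991300+0.952500))/(1+937/28501) = 9063/10000 ≈ 0.906300
step 4 [4y] bond c/1=2/25: DF=(144763/125000 − 2/25·(0.991300+0.952500+0.906300))/(1+2/25) = 2153/2500 ≈ 0.861200
step 5 [5y] bond c/1=23/400: DF=(428709/400000 − 23/400·(0.991300+0.952500+0.906300+0.861200))/(1+23/400) = 8117/10000 ≈ 0.811700
step 6 [6y] swap r/1=1051/26564: DF=(1 − 1051/26564·(0.991300+0.952500+0.906300+0.861200+0.811700))/(1+1051/26564) = 3949/5000 ≈ 0.789800
step 7 [7y] bond c/1=7/400: DF=(3413407/4000000 − 7/400·(0.991300+0.952500+0.906300+0.861200+0.811700+0.789800))/(1+7/400) = 7473/10000 ≈ 0.747300
step 8 [8y] swap r/1=162/3991: DF=(1 − 162/3991·(0.991300+0.952500+0.906300+0.861200+0.811700+0.789800+0.747300))/(1+162/3991) = 3623/5000 ≈ 0.724600

1 1 9913/10000
2 2 381/400
3 3 9063/10000
4 4 2153/2500
5 5 8117/10000
6 6 3949/5000
7 7 7473/10000
8 8 3623/5000
s(1y) = (1/(9913/10000) − 1)/(1) = 87/9913 ≈ 0.8776%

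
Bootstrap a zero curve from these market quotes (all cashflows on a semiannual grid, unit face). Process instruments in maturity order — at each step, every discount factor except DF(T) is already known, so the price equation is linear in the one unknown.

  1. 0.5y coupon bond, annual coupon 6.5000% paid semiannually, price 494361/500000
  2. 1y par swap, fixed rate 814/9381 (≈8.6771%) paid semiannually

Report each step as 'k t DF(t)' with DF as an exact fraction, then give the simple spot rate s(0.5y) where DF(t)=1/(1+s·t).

step 1 [0.5y] bond c/2=13/400: DF=(494361/500000 − 13/400·(0))/(1+13/400) = 1197/1250 ≈ 0.957600
step 2 [1y] swap r/2=407/9381: DF=(1 − 407/9381·(0.957600))/(1+407/9381) = 4593/5000 ≈ 0.918600

1 1/2 1197/1250
2 1 4593/5000
s(0.5y) = (1/(1197/1250) − 1)/(1/2) = 106/1197 ≈ 8.8555%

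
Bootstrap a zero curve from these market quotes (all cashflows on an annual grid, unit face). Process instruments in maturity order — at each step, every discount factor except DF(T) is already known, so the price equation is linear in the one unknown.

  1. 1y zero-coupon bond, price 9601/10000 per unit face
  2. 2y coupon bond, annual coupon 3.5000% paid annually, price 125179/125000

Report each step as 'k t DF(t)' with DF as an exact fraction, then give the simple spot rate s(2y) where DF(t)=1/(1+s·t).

step 1 [1y] zero: DF = P = 9601/10000 ≈ 0.960100
step 2 [2y] bond c/1=7/200: DF=(125179/125000 − 7/200·(0.960100))/(1+7/200) = 9351/10000 ≈ 0.935100

1 1 9601/10000
2 2 9351/10000
s(2y) = (1/(9351/10000) − 1)/(2) = 649/18702 ≈ 3.4702%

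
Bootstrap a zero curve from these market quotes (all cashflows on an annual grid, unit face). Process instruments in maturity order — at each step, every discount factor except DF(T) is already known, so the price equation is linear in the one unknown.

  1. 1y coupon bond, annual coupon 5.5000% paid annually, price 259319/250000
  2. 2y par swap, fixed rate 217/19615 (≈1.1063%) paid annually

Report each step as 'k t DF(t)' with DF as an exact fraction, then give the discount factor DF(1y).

step 1 [1y] bond c/1=11/200: DF=(259319/250000 − 11/200·(0))/(1+11/200) = 1229/1250 ≈ 0.983200
step 2 [2y] swap r/1=217/19615: DF=(1 − 217/19615·(0.983200))/(1+217/19615) = 9783/10000 ≈ 0.978300

1 1 1229/1250
2 2 9783/10000
DF(1y) = 1229/1250 ≈ 0.983200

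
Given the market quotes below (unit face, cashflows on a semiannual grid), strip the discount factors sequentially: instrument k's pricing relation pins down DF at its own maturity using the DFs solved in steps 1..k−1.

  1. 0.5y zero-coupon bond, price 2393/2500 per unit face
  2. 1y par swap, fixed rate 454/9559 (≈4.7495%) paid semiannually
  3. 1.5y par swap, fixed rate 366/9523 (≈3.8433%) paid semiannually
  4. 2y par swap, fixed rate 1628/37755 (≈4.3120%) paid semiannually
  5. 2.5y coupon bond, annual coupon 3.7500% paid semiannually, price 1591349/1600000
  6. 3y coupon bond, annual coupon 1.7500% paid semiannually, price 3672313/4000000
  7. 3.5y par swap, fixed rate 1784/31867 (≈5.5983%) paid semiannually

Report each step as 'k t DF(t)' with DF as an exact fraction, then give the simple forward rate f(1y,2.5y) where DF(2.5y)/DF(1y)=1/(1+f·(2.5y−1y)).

step 1 [0.5y] zero: DF = P = 2393/2500 ≈ 0.957200
step 2 [1y] swap r/2=227/9559: DF=(1 − 227/9559·(0.957200))/(1+227/9559) = 4773/5000 ≈ 0.954600
step 3 [1.5y] swap r/2=183/9523: DF=(1 − 183/9523·(0.957200+0.954600))/(1+183/9523) = 9451/10000 ≈ 0.945100
step 4 [2y] swap r/2=814/37755: DF=(1 − 814/37755·(0.957200+0.954600+0.945100))/(1+814/37755) = 4593/5000 ≈ 0.918600
step 5 [2.5y] bond c/2=3/160: DF=(1591349/1600000 − 3/160·(0.957200+0.954600+0.945100+0.918600))/(1+3/160) = 2267/2500 ≈ 0.906800
step 6 [3y] bond c/2=7/800: DF=(3672313/4000000 − 7/800·(0.957200+0.954600+0.945100+0.918600+0.906800))/(1+7/800) = 1739/2000 ≈ 0.869500
step 7 [3.5y] swap r/2=892/31867: DF=(1 − 892/31867·(0.957200+0.954600+0.945100+0.918600+0.906800+0.869500))/(1+892/31867) = 1027/1250 ≈ 0.821600

1 1/2 2393/2500
2 1 4773/5000
3 3/2 9451/10000
4 2 4593/5000
5 5/2 2267/2500
6 3 1739/2000
7 7/2 1027/1250
f(1y,2.5y) = ((4773/5000)/(2267/2500) − 1)/(3/2) = 239/6801 ≈ 3.5142%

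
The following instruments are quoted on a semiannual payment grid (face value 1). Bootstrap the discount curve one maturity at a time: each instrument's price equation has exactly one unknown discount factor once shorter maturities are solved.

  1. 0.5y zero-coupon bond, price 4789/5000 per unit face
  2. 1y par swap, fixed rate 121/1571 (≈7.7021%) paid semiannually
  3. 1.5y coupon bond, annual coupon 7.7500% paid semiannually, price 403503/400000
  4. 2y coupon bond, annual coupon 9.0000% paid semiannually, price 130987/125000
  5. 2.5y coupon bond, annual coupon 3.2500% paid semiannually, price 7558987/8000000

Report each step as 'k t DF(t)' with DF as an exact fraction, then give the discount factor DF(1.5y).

1 1/2 4789/5000
2 1 4637/5000
3 3/2 563/625
4 2 2207/2500
5 5/2 8711/10000
DF(1.5y) = 563/625 ≈ 0.900800

step 1 [0.5y] zero: DF = P = 4789/5000 ≈ 0.957800
step 2 [1y] swap r/2=121/3142: DF=(1 − 121/3142·(0.957800))/(1+121/3142) = 4637/5000 ≈ 0.927400
step 3 [1.5y] bond c/2=31/800: DF=(403503/400000 − 31/800·(0.957800+0.927400))/(1+31/800) = 563/625 ≈ 0.900800
step 4 [2y] bond c/2=9/200: DF=(130987/125000 − 9/200·(0.957800+0.927400+0.900800))/(1+9/200) = 2207/2500 ≈ 0.882800
step 5 [2.5y] bond c/2=13/800: DF=(7558987/8000000 − 13/800·(0.957800+0.927400+0.900800+0.882800))/(1+13/800) = 8711/10000 ≈ 0.871100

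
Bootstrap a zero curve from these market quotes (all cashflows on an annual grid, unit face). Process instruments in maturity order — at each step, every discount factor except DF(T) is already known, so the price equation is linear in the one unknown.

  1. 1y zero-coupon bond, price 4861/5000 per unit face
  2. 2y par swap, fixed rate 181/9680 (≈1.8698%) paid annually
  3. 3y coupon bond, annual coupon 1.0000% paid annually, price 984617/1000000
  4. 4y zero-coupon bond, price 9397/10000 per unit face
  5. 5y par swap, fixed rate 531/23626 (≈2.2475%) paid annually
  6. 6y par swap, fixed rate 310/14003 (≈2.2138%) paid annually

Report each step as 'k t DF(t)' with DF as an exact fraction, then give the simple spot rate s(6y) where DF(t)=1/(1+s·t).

1 1 4861/5000
2 2 4819/5000
3 3 9557/10000
4 4 9397/10000
5 5 4469/5000
6 6 219/250
s(6y) = (1/(219/250) − 1)/(6) = 31/1314 ≈ 2.3592%

step 1 [1y] zero: DF = P = 4861/5000 ≈ 0.972200
step 2 [2y] swap r/1=181/9680: DF=(1 − 181/9680·(0.972200))/(1+181/9680) = 4819/5000 ≈ 0.963800
step 3 [3y] bond c/1=1/100: DF=(984617/1000000 − 1/100·(0.972200+0.963800))/(1+1/100) = 9557/10000 ≈ 0.955700
step 4 [4y] zero: DF = P = 9397/10000 ≈ 0.939700
step 5 [5y] swap r/1=531/23626: DF=(1 − 531/23626·(0.972200+0.963800+0.955700+0.939700))/(1+531/23626) = 4469/5000 ≈ 0.893800
step 6 [6y] swap r/1=310/14003: DF=(1 − 310/14003·(0.972200+0.963800+0.955700+0.939700+0.893800))/(1+310/14003) = 219/250 ≈ 0.876000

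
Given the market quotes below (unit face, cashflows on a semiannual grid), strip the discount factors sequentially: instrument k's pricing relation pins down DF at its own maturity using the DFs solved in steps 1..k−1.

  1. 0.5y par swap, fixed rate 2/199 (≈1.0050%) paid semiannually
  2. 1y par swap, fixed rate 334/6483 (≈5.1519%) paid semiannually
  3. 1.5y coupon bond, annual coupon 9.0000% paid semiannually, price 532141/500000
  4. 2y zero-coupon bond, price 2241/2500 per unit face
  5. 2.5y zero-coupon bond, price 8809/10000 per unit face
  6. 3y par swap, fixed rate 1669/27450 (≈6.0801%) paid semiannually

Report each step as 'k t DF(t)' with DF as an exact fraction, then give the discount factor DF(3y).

step 1 [0.5y] swap r/2=1/199: DF=(1 − 1/199·(0))/(1+1/199) = 199/200 ≈ 0.995000
step 2 [1y] swap r/2=167/6483: DF=(1 − 167/6483·(0.995000))/(1+167/6483) = 9499/10000 ≈ 0.949900
step 3 [1.5y] bond c/2=9/200: DF=(532141/500000 − 9/200·(0.995000+0.949900))/(1+9/200) = 9347/10000 ≈ 0.934700
step 4 [2y] zero: DF = P = 2241/2500 ≈ 0.896400
step 5 [2.5y] zero: DF = P = 8809/10000 ≈ 0.880900
step 6 [3y] swap r/2=1669/54900: DF=(1 − 1669/54900·(0.995000+0.949900+0.934700+0.896400+0.880900))/(1+1669/54900) = 8331/10000 ≈ 0.833100

1 1/2 199/200
2 1 9499/10000
3 3/2 9347/10000
4 2 2241/2500
5 5/2 8809/10000
6 3 8331/10000
DF(3y) = 8331/10000 ≈ 0.833100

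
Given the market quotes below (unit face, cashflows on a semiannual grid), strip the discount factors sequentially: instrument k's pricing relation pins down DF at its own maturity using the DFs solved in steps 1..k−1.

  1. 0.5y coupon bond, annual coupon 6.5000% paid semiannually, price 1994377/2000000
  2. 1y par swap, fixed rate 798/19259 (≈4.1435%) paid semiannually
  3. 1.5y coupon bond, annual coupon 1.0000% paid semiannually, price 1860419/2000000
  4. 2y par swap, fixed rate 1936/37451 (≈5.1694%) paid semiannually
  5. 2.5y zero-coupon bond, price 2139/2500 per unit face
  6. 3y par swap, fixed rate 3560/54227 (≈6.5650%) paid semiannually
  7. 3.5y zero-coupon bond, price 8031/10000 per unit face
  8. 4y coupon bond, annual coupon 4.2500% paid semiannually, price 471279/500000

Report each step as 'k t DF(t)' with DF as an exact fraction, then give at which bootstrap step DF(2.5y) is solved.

1 1/2 4829/5000
2 1 9601/10000
3 3/2 229/250
4 2 1129/1250
5 5/2 2139/2500
6 3 411/500
7 7/2 8031/10000
8 4 3967/5000
DF(2.5y) is solved at step 5

step 1 [0.5y] bond c/2=13/400: DF=(1994377/2000000 − 13/400·(0))/(1+13/400) = 4829/5000 ≈ 0.965800
step 2 [1y] swap r/2=399/19259: DF=(1 − 399/19259·(0.965800))/(1+399/19259) = 9601/10000 ≈ 0.960100
step 3 [1.5y] bond c/2=1/200: DF=(1860419/2000000 − 1/200·(0.965800+0.960100))/(1+1/200) = 229/250 ≈ 0.916000
step 4 [2y] swap r/2=968/37451: DF=(1 − 968/37451·(0.965800+0.960100+0.916000))/(1+968/37451) = 1129/1250 ≈ 0.903200
step 5 [2.5y] zero: DF = P = 2139/2500 ≈ 0.855600
step 6 [3y] swap r/2=1780/54227: DF=(1 − 1780/54227·(0.965800+0.960100+0.916000+0.903200+0.855600))/(1+1780/54227) = 411/500 ≈ 0.822000
step 7 [3.5y] zero: DF = P = 8031/10000 ≈ 0.803100
step 8 [4y] bond c/2=17/800: DF=(471279/500000 − 17/800·(0.965800+0.960100+0.916000+0.903200+0.855600+0.822000+0.803100))/(1+17/800) = 3967/5000 ≈ 0.793400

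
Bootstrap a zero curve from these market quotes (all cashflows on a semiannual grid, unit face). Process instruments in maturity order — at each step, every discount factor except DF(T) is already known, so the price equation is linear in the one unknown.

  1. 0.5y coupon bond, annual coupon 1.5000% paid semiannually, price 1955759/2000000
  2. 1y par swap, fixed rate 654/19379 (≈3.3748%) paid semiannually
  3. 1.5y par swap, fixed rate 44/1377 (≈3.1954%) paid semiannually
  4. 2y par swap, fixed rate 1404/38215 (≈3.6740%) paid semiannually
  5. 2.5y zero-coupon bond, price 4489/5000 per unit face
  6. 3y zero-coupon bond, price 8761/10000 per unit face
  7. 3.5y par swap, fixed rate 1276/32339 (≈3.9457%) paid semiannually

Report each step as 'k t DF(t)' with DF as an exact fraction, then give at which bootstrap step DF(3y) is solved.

step 1 [0.5y] bond c/2=3/400: DF=(1955759/2000000 − 3/400·(0))/(1+3/400) = 4853/5000 ≈ 0.970600
step 2 [1y] swap r/2=327/19379: DF=(1 − 327/19379·(0.970600))/(1+327/19379) = 9673/10000 ≈ 0.967300
step 3 [1.5y] swap r/2=22/1377: DF=(1 − 22/1377·(0.970600+0.967300))/(1+22/1377) = 4769/5000 ≈ 0.953800
step 4 [2y] swap r/2=702/38215: DF=(1 − 702/38215·(0.970600+0.967300+0.953800))/(1+702/38215) = 4649/5000 ≈ 0.929800
step 5 [2.5y] zero: DF = P = 4489/5000 ≈ 0.897800
step 6 [3y] zero: DF = P = 8761/10000 ≈ 0.876100
step 7 [3.5y] swap r/2=638/32339: DF=(1 − 638/32339·(0.970600+0.967300+0.953800+0.929800+0.897800+0.876100))/(1+638/32339) = 2181/2500 ≈ 0.872400

1 1/2 4853/5000
2 1 9673/10000
3 3/2 4769/5000
4 2 4649/5000
5 5/2 4489/5000
6 3 8761/10000
7 7/2 2181/2500
DF(3y) is solved at step 6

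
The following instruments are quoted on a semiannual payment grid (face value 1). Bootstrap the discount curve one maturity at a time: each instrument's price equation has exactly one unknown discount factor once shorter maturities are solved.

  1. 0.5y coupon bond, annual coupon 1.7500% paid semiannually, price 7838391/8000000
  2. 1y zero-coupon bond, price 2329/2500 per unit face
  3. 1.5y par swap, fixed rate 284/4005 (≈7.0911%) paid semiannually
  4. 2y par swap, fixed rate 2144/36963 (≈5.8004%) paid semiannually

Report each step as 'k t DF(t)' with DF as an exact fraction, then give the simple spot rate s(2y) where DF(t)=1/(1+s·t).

step 1 [0.5y] bond c/2=7/800: DF=(7838391/8000000 − 7/800·(0))/(1+7/800) = 9713/10000 ≈ 0.971300
step 2 [1y] zero: DF = P = 2329/2500 ≈ 0.931600
step 3 [1.5y] swap r/2=142/4005: DF=(1 − 142/4005·(0.971300+0.931600))/(1+142/4005) = 4503/5000 ≈ 0.900600
step 4 [2y] swap r/2=1072/36963: DF=(1 − 1072/36963·(0.971300+0.931600+0.900600))/(1+1072/36963) = 558/625 ≈ 0.892800

1 1/2 9713/10000
2 1 2329/2500
3 3/2 4503/5000
4 2 558/625
s(2y) = (1/(558/625) − 1)/(2) = 67/1116 ≈ 6.0036%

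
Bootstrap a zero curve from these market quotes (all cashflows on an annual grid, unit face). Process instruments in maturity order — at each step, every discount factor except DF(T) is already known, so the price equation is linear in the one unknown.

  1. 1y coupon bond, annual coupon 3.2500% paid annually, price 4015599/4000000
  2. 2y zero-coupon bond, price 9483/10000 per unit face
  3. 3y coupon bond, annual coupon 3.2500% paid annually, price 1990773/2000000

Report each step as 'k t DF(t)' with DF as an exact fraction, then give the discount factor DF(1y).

step 1 [1y] bond c/1=13/400: DF=(4015599/4000000 − 13/400·(0))/(1+13/400) = 9723/10000 ≈ 0.972300
step 2 [2y] zero: DF = P = 9483/10000 ≈ 0.948300
step 3 [3y] bond c/1=13/400: DF=(1990773/2000000 − 13/400·(0.972300+0.948300))/(1+13/400) = 2259/2500 ≈ 0.903600

1 1 9723/10000
2 2 9483/10000
3 3 2259/2500
DF(1y) = 9723/10000 ≈ 0.972300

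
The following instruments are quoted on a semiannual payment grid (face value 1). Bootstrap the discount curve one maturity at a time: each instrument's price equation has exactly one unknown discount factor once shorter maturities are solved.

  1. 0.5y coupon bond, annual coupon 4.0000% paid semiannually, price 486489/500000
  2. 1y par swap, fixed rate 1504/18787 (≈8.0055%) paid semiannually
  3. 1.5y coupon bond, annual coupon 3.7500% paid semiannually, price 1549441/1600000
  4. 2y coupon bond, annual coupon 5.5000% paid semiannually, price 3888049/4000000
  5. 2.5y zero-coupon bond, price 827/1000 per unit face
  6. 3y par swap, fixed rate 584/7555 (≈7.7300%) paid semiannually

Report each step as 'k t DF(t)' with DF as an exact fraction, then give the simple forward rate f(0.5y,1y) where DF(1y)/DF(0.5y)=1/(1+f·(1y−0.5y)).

1 1/2 9539/10000
2 1 578/625
3 3/2 229/250
4 2 1089/1250
5 5/2 827/1000
6 3 1989/2500
f(0.5y,1y) = ((9539/10000)/(578/625) − 1)/(1/2) = 291/4624 ≈ 6.2933%

step 1 [0.5y] bond c/2=1/50: DF=(486489/500000 − 1/50·(0))/(1+1/50) = 9539/10000 ≈ 0.953900
step 2 [1y] swap r/2=752/18787: DF=(1 − 752/18787·(0.953900))/(1+752/18787) = 578/625 ≈ 0.924800
step 3 [1.5y] bond c/2=3/160: DF=(1549441/1600000 − 3/160·(0.953900+0.924800))/(1+3/160) = 229/250 ≈ 0.916000
step 4 [2y] bond c/2=11/400: DF=(3888049/4000000 − 11/400·(0.953900+0.924800+0.916000))/(1+11/400) = 1089/1250 ≈ 0.871200
step 5 [2.5y] zero: DF = P = 827/1000 ≈ 0.827000
step 6 [3y] swap r/2=292/7555: DF=(1 − 292/7555·(0.953900+0.924800+0.916000+0.871200+0.827000))/(1+292/7555) = 1989/2500 ≈ 0.795600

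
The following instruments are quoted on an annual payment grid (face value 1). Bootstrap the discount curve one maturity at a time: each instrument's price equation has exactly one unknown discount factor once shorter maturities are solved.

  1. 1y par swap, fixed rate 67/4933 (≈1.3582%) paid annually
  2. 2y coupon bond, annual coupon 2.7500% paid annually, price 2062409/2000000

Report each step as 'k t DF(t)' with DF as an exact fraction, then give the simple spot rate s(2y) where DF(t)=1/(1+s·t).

step 1 [1y] swap r/1=67/4933: DF=(1 − 67/4933·(0))/(1+67/4933) = 4933/5000 ≈ 0.986600
step 2 [2y] bond c/1=11/400: DF=(2062409/2000000 − 11/400·(0.986600))/(1+11/400) = 2443/2500 ≈ 0.977200

1 1 4933/5000
2 2 2443/2500
s(2y) = (1/(2443/2500) − 1)/(2) = 57/4886 ≈ 1.1666%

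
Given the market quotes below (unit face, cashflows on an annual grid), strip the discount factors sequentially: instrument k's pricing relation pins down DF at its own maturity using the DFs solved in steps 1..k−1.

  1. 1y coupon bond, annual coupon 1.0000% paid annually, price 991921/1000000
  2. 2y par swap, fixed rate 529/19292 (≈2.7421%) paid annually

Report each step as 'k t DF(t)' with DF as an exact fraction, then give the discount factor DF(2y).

step 1 [1y] bond c/1=1/100: DF=(991921/1000000 − 1/100·(0))/(1+1/100) = 9821/10000 ≈ 0.982100
step 2 [2y] swap r/1=529/19292: DF=(1 − 529/19292·(0.982100))/(1+529/19292) = 9471/10000 ≈ 0.947100

1 1 9821/10000
2 2 9471/10000
DF(2y) = 9471/10000 ≈ 0.947100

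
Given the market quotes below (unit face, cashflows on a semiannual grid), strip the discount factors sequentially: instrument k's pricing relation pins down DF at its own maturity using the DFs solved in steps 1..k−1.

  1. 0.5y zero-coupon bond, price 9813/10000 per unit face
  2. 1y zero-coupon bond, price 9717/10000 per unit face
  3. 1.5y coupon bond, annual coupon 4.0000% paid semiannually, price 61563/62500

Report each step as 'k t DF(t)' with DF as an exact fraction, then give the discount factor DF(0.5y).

1 1/2 9813/10000
2 1 9717/10000
3 3/2 4637/5000
DF(0.5y) = 9813/10000 ≈ 0.981300

step 1 [0.5y] zero: DF = P = 9813/10000 ≈ 0.981300
step 2 [1y] zero: DF = P = 9717/10000 ≈ 0.971700
step 3 [1.5y] bond c/2=1/50: DF=(61563/62500 − 1/50·(0.981300+0.971700))/(1+1/50) = 4637/5000 ≈ 0.927400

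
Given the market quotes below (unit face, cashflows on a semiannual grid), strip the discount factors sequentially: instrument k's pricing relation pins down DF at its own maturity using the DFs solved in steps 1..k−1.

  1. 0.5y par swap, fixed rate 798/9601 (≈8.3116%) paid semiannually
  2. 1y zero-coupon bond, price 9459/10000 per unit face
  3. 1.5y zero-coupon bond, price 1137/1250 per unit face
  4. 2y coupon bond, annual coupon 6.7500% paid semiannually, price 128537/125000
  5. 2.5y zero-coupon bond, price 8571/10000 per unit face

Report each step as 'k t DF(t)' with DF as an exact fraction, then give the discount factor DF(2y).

step 1 [0.5y] swap r/2=399/9601: DF=(1 − 399/9601·(0))/(1+399/9601) = 9601/10000 ≈ 0.960100
step 2 [1y] zero: DF = P = 9459/10000 ≈ 0.945900
step 3 [1.5y] zero: DF = P = 1137/1250 ≈ 0.909600
step 4 [2y] bond c/2=27/800: DF=(128537/125000 − 27/800·(0.960100+0.945900+0.909600))/(1+27/800) = 2257/2500 ≈ 0.902800
step 5 [2.5y] zero: DF = P = 8571/10000 ≈ 0.857100

1 1/2 9601/10000
2 1 9459/10000
3 3/2 1137/1250
4 2 2257/2500
5 5/2 8571/10000
DF(2y) = 2257/2500 ≈ 0.902800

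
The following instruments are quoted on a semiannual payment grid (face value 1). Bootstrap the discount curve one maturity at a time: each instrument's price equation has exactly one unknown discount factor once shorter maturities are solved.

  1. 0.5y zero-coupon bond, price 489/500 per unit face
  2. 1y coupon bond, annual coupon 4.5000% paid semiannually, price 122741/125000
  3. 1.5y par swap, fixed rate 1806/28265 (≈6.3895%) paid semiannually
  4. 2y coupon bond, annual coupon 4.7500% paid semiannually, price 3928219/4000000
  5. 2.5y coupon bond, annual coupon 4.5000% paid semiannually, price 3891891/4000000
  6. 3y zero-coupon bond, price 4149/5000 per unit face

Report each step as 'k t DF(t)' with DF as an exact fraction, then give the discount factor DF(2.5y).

step 1 [0.5y] zero: DF = P = 489/500 ≈ 0.978000
step 2 [1y] bond c/2=9/400: DF=(122741/125000 − 9/400·(0.978000))/(1+9/400) = 2347/2500 ≈ 0.938800
step 3 [1.5y] swap r/2=903/28265: DF=(1 − 903/28265·(0.978000+0.938800))/(1+903/28265) = 9097/10000 ≈ 0.909700
step 4 [2y] bond c/2=19/800: DF=(3928219/4000000 − 19/800·(0.978000+0.938800+0.909700))/(1+19/800) = 8937/10000 ≈ 0.893700
step 5 [2.5y] bond c/2=9/400: DF=(3891891/4000000 − 9/400·(0.978000+0.938800+0.909700+0.893700))/(1+9/400) = 8697/10000 ≈ 0.869700
step 6 [3y] zero: DF = P = 4149/5000 ≈ 0.829800

1 1/2 489/500
2 1 2347/2500
3 3/2 9097/10000
4 2 8937/10000
5 5/2 8697/10000
6 3 4149/5000
DF(2.5y) = 8697/10000 ≈ 0.869700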